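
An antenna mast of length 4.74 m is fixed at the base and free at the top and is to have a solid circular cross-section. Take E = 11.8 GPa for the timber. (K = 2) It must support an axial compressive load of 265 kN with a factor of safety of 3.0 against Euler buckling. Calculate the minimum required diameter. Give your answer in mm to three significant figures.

Required P_cr = n·P = 3.0 × 265 = 795.0 kN
L_e = K·L = 2 × 4.74 = 9.480 m
Required I = P_cr·L_e²/(π²E) = 7.950×10^5 × 9.480² / (π² × 1.18×10^10) = 6.135×10^-4 m⁴
I_req = 6.135×10^8 mm⁴
Solid circle: I = πd⁴/64  ⇒  d = (64I/π)^(1/4) = (64×6.135×10^8/π)^(1/4) = 334 mm

d ≈ 334 mm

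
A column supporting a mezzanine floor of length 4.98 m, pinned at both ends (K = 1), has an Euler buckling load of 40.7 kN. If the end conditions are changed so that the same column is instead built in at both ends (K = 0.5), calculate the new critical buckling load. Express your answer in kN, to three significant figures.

P_cr ≈ 163 kN

P_cr ∝ 1/K², so P_cr,new = P_cr,old × (K_old/K_new)² = 40.7 × (1/0.5)²
= 40.7 × 4.000 = 163 kN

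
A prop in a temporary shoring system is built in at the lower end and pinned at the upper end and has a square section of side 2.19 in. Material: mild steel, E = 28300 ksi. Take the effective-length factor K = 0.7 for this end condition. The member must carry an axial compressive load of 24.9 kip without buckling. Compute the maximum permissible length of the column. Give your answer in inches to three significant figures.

I = a⁴/12 = 2.19⁴/12 = 1.917 in⁴
At the buckling limit P_cr = P = 2.490×10^4 lb
From P_cr = π²EI/(K·L)²:  L = (1/K)·√(π²EI/P_cr) = (1/0.7)·√(π²×2.83×10^7×1.917/2.490×10^4)
L = 209 in

L_max ≈ 209 in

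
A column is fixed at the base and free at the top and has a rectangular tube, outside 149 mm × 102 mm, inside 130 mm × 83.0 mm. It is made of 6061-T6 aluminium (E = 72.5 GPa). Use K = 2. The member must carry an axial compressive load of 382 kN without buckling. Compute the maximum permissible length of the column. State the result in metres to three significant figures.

Weak-axis I_min = (h_o·b_o³ − h_i·b_i³)/12 with b_o = 102, b_i = 83.00 mm (shorter outer/inner sides).
I_min = (149×102³ − 130.0×83.00³)/12 = 6.982×10^6 mm⁴
I = 6.982×10^-6 m⁴
At the buckling limit P_cr = P = 3.820×10^5 N
From P_cr = π²EI/(K·L)²:  L = (1/K)·√(π²EI/P_cr) = (1/2)·√(π²×7.25×10^10×6.982×10^-6/3.820×10^5)
L = 1.81 m

L_max ≈ 1.81 m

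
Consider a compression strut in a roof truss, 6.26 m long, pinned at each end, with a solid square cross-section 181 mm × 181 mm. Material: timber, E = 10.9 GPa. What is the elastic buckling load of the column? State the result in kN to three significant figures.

P_cr ≈ 246 kN

I = a⁴/12 = 181⁴/12 = 8.944×10^7 mm⁴
I = 8.944×10^7 mm⁴ = 8.944×10^-5 m⁴
Effective length L_e = K·L = 1 × 6.26 = 6.260 m
P_cr = π²EI / L_e² = π² × 10.9×10⁹ × 8.944×10^-5 / 6.260² = 2.455×10^5 N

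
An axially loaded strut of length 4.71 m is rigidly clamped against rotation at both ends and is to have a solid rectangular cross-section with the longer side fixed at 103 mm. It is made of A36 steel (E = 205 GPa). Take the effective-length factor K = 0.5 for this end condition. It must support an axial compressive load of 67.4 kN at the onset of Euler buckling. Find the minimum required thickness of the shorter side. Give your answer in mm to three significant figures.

L_e = K·L = 0.5 × 4.71 = 2.355 m
Required I = P_cr·L_e²/(π²E) = 6.740×10^4 × 2.355² / (π² × 2.05×10^11) = 1.848×10^-7 m⁴
I_req = 1.848×10^5 mm⁴
Rectangle, weak axis: I_min = h·b³/12 with h = 103 mm fixed  ⇒  b = (12I/h)^(1/3) = 27.8 mm

b ≈ 27.8 mm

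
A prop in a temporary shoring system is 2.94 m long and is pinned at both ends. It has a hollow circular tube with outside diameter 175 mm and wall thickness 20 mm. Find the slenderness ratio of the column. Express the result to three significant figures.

Inner diameter d_i = 175 − 2×20 = 135.0 mm
I = π(d_o⁴ − d_i⁴)/64 = π(175⁴ − 135.0⁴)/64 = 2.973×10^7 mm⁴
A = 9.739×10^3 mm²;  r_min = √(I/A) = √(2.973×10^7/9.739×10^3) = 55.26 mm
L_e = K·L = 1 × 2.94 m = 2.940 m = 2940.0 mm
λ = L_e / r_min = 2940.0 / 55.26 = 53.2

λ ≈ 53.2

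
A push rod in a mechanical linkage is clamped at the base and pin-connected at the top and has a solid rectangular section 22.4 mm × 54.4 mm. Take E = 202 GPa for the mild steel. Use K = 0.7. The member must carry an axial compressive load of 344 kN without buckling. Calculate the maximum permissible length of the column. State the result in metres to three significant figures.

Buckling occurs about the weak axis: I_min = h·b³/12 with b = 22.4 mm (the shorter side).
I_min = 54.4×22.4³/12 = 5.095×10^4 mm⁴
I = 5.095×10^-8 m⁴
At the buckling limit P_cr = P = 3.440×10^5 N
From P_cr = π²EI/(K·L)²:  L = (1/K)·√(π²EI/P_cr) = (1/0.7)·√(π²×2.02×10^11×5.095×10^-8/3.440×10^5)
L = 0.776 m

L_max ≈ 0.776 m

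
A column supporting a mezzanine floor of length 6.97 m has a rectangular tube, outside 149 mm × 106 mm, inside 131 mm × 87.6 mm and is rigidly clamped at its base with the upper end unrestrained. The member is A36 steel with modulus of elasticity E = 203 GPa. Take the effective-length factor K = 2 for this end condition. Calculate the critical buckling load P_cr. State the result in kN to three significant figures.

P_cr ≈ 76.8 kN

Weak-axis I_min = (h_o·b_o³ − h_i·b_i³)/12 with b_o = 106, b_i = 87.60 mm (shorter outer/inner sides).
I_min = (149×106³ − 131.0×87.60³)/12 = 7.450×10^6 mm⁴
I = 7.450×10^6 mm⁴ = 7.450×10^-6 m⁴
Effective length L_e = K·L = 2 × 6.97 = 13.94 m
P_cr = π²EI / L_e² = π² × 203×10⁹ × 7.450×10^-6 / 13.94² = 7.681×10^4 N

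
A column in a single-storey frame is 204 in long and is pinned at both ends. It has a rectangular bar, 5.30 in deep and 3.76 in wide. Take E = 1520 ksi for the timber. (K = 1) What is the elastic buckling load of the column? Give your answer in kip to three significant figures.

P_cr ≈ 8.46 kip

Buckling occurs about the weak axis: I_min = h·b³/12 with b = 3.76 in (the shorter side).
I_min = 5.30×3.76³/12 = 23.48 in⁴
Effective length L_e = K·L = 1 × 204 = 204.0 in
P_cr = π²EI / L_e² = π² × 1520×10³ × 23.48 / 204.0² = 8.463×10^3 lb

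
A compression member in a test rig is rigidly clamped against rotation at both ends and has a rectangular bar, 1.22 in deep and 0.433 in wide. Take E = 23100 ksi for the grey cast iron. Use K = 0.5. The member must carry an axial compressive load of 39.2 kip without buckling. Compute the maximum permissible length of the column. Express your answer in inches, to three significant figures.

Buckling occurs about the weak axis: I_min = h·b³/12 with b = 0.433 in (the shorter side).
I_min = 1.22×0.433³/12 = 8.254×10^-3 in⁴
At the buckling limit P_cr = P = 3.920×10^4 lb
From P_cr = π²EI/(K·L)²:  L = (1/K)·√(π²EI/P_cr) = (1/0.5)·√(π²×2.31×10^7×8.254×10^-3/3.920×10^4)
L = 13.9 in

L_max ≈ 13.9 in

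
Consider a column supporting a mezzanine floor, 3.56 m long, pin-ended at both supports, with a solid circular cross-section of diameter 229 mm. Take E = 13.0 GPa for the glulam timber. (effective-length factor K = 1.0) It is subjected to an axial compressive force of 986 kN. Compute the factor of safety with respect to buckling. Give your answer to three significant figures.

n ≈ 1.39

I = πd⁴/64 = π×229⁴/64 = 1.350×10^8 mm⁴
I = 1.350×10^8 mm⁴ = 1.350×10^-4 m⁴
Effective length L_e = K·L = 1 × 3.56 = 3.560 m
P_cr = π²EI / L_e² = π² × 13.0×10⁹ × 1.350×10^-4 / 3.560² = 1.367×10^6 N
Factor of safety n = P_cr / P = 1366.6 / 986 = 1.39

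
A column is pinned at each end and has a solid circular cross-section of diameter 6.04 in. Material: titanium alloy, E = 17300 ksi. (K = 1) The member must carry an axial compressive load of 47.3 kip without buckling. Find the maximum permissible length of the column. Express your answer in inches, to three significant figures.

I = πd⁴/64 = π×6.04⁴/64 = 65.33 in⁴
At the buckling limit P_cr = P = 4.730×10^4 lb
From P_cr = π²EI/(K·L)²:  L = (1/K)·√(π²EI/P_cr) = (1/1)·√(π²×1.73×10^7×65.33/4.730×10^4)
L = 486 in

L_max ≈ 486 in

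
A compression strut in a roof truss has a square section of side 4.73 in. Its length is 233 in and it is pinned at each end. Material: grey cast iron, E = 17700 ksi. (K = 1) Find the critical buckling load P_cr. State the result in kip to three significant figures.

P_cr ≈ 134 kip

I = a⁴/12 = 4.73⁴/12 = 41.71 in⁴
Effective length L_e = K·L = 1 × 233 = 233.0 in
P_cr = π²EI / L_e² = π² × 17700×10³ × 41.71 / 233.0² = 1.342×10^5 lb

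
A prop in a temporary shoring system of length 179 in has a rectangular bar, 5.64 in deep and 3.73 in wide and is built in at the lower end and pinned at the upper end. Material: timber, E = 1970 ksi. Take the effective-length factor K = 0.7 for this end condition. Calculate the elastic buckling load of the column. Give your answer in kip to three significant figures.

Buckling occurs about the weak axis: I_min = h·b³/12 with b = 3.73 in (the shorter side).
I_min = 5.64×3.73³/12 = 24.39 in⁴
Effective length L_e = K·L = 0.7 × 179 = 125.3 in
P_cr = π²EI / L_e² = π² × 1970×10³ × 24.39 / 125.3² = 3.021×10^4 lb

P_cr ≈ 30.2 kip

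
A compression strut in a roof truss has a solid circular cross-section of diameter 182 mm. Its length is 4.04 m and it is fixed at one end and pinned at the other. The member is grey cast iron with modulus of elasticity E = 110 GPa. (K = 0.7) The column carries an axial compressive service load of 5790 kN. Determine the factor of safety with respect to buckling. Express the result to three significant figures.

n ≈ 1.26

I = πd⁴/64 = π×182⁴/64 = 5.386×10^7 mm⁴
I = 5.386×10^7 mm⁴ = 5.386×10^-5 m⁴
Effective length L_e = K·L = 0.7 × 4.04 = 2.828 m
P_cr = π²EI / L_e² = π² × 110×10⁹ × 5.386×10^-5 / 2.828² = 7.311×10^6 N
Factor of safety n = P_cr / P = 7311.2 / 5790 = 1.26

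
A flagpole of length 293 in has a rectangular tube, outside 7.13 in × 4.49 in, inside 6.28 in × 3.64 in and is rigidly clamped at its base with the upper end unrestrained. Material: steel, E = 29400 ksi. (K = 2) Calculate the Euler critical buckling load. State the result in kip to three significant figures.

P_cr ≈ 24.1 kip

Weak-axis I_min = (h_o·b_o³ − h_i·b_i³)/12 with b_o = 4.49, b_i = 3.640 in (shorter outer/inner sides).
I_min = (7.13×4.49³ − 6.280×3.640³)/12 = 28.54 in⁴
Effective length L_e = K·L = 2 × 293 = 586.0 in
P_cr = π²EI / L_e² = π² × 29400×10³ × 28.54 / 586.0² = 2.412×10^4 lb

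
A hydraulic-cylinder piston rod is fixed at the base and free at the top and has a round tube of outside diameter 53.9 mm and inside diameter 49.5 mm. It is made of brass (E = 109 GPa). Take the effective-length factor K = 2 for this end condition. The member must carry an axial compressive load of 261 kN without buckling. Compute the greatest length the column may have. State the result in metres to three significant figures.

L_max ≈ 0.351 m

d_o = 53.9 mm, d_i = 49.5 mm
I = π(d_o⁴ − d_i⁴)/64 = π(53.9⁴ − 49.50⁴)/64 = 1.196×10^5 mm⁴
I = 1.196×10^-7 m⁴
At the buckling limit P_cr = P = 2.610×10^5 N
From P_cr = π²EI/(K·L)²:  L = (1/K)·√(π²EI/P_cr) = (1/2)·√(π²×1.09×10^11×1.196×10^-7/2.610×10^5)
L = 0.351 m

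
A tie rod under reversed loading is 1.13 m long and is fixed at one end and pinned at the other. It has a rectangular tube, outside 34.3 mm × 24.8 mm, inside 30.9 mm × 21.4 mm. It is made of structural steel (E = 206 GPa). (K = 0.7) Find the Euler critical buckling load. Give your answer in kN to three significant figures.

Weak-axis I_min = (h_o·b_o³ − h_i·b_i³)/12 with b_o = 24.8, b_i = 21.40 mm (shorter outer/inner sides).
I_min = (34.3×24.8³ − 30.90×21.40³)/12 = 1.836×10^4 mm⁴
I = 1.836×10^4 mm⁴ = 1.836×10^-8 m⁴
Effective length L_e = K·L = 0.7 × 1.13 = 0.7910 m
P_cr = π²EI / L_e² = π² × 206×10⁹ × 1.836×10^-8 / 0.7910² = 5.967×10^4 N

P_cr ≈ 59.7 kN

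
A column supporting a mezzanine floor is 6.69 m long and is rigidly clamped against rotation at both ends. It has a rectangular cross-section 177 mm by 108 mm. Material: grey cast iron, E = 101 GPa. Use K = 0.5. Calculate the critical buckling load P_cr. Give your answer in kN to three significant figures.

Buckling occurs about the weak axis: I_min = h·b³/12 with b = 108 mm (the shorter side).
I_min = 177×108³/12 = 1.858×10^7 mm⁴
I = 1.858×10^7 mm⁴ = 1.858×10^-5 m⁴
Effective length L_e = K·L = 0.5 × 6.69 = 3.345 m
P_cr = π²EI / L_e² = π² × 101×10⁹ × 1.858×10^-5 / 3.345² = 1.655×10^6 N

P_cr ≈ 1660 kN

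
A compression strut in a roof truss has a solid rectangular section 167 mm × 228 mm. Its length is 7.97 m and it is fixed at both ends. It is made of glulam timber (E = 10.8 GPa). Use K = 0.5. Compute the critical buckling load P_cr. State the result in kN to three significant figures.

P_cr ≈ 594 kN

Buckling occurs about the weak axis: I_min = h·b³/12 with b = 167 mm (the shorter side).
I_min = 228×167³/12 = 8.849×10^7 mm⁴
I = 8.849×10^7 mm⁴ = 8.849×10^-5 m⁴
Effective length L_e = K·L = 0.5 × 7.97 = 3.985 m
P_cr = π²EI / L_e² = π² × 10.8×10⁹ × 8.849×10^-5 / 3.985² = 5.940×10^5 N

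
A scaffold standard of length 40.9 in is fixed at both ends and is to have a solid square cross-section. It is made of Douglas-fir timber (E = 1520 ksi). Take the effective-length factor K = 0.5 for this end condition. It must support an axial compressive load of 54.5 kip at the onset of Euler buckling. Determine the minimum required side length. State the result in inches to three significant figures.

a ≈ 2.07 in

L_e = K·L = 0.5 × 40.9 = 20.45 in
Required I = P_cr·L_e²/(π²E) = 5.450×10^4 × 20.45² / (π² × 1.52×10^6) = 1.519 in⁴
Solid square: I = a⁴/12  ⇒  a = (12I)^(1/4) = (12×1.519)^(1/4) = 2.07 in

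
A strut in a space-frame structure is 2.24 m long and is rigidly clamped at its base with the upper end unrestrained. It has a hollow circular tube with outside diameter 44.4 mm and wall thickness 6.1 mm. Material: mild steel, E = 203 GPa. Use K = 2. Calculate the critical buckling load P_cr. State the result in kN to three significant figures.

Inner diameter d_i = 44.4 − 2×6.1 = 32.20 mm
I = π(d_o⁴ − d_i⁴)/64 = π(44.4⁴ − 32.20⁴)/64 = 1.380×10^5 mm⁴
I = 1.380×10^5 mm⁴ = 1.380×10^-7 m⁴
Effective length L_e = K·L = 2 × 2.24 = 4.480 m
P_cr = π²EI / L_e² = π² × 203×10⁹ × 1.380×10^-7 / 4.480² = 1.378×10^4 N

P_cr ≈ 13.8 kN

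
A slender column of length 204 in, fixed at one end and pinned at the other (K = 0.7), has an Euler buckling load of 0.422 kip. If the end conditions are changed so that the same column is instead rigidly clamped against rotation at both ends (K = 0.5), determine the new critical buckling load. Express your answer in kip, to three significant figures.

P_cr ≈ 0.827 kip

P_cr ∝ 1/K², so P_cr,new = P_cr,old × (K_old/K_new)² = 0.422 × (0.7/0.5)²
= 0.422 × 1.960 = 0.827 kip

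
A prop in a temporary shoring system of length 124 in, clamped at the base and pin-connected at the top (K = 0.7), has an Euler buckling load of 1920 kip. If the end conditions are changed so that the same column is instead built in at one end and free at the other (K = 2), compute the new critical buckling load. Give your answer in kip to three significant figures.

P_cr ≈ 235 kip

P_cr ∝ 1/K², so P_cr,new = P_cr,old × (K_old/K_new)² = 1920 × (0.7/2)²
= 1920 × 0.1225 = 235 kip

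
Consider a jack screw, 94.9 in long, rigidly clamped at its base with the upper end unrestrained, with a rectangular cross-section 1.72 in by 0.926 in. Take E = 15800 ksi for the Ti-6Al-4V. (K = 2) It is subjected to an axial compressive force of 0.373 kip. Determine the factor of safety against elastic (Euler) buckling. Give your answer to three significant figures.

Buckling occurs about the weak axis: I_min = h·b³/12 with b = 0.926 in (the shorter side).
I_min = 1.72×0.926³/12 = 0.1138 in⁴
Effective length L_e = K·L = 2 × 94.9 = 189.8 in
P_cr = π²EI / L_e² = π² × 15800×10³ × 0.1138 / 189.8² = 492.7 lb
Factor of safety n = P_cr / P = 0.49266 / 0.373 = 1.32

n ≈ 1.32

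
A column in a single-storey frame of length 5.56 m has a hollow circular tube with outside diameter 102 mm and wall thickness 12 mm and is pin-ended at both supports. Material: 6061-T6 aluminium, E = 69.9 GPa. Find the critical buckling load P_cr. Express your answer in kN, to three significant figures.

P_cr ≈ 78.0 kN

Inner diameter d_i = 102 − 2×12 = 78.00 mm
I = π(d_o⁴ − d_i⁴)/64 = π(102⁴ − 78.00⁴)/64 = 3.496×10^6 mm⁴
I = 3.496×10^6 mm⁴ = 3.496×10^-6 m⁴
Effective length L_e = K·L = 1 × 5.56 = 5.560 m
P_cr = π²EI / L_e² = π² × 69.9×10⁹ × 3.496×10^-6 / 5.560² = 7.803×10^4 N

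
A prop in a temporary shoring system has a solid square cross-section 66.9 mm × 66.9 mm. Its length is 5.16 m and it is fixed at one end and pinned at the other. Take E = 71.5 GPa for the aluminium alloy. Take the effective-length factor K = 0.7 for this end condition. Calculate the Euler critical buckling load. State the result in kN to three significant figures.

P_cr ≈ 90.3 kN

I = a⁴/12 = 66.9⁴/12 = 1.669×10^6 mm⁴
I = 1.669×10^6 mm⁴ = 1.669×10^-6 m⁴
Effective length L_e = K·L = 0.7 × 5.16 = 3.612 m
P_cr = π²EI / L_e² = π² × 71.5×10⁹ × 1.669×10^-6 / 3.612² = 9.029×10^4 N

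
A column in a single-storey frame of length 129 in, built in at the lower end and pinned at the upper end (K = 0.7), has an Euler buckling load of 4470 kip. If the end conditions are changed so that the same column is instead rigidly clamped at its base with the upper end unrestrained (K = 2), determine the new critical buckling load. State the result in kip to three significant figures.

P_cr ≈ 548 kip

P_cr ∝ 1/K², so P_cr,new = P_cr,old × (K_old/K_new)² = 4470 × (0.7/2)²
= 4470 × 0.1225 = 548 kip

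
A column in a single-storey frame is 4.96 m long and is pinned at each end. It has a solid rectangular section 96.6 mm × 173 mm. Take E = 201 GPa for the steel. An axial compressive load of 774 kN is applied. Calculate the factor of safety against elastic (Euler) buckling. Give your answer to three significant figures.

n ≈ 1.35

Buckling occurs about the weak axis: I_min = h·b³/12 with b = 96.6 mm (the shorter side).
I_min = 173×96.6³/12 = 1.300×10^7 mm⁴
I = 1.300×10^7 mm⁴ = 1.300×10^-5 m⁴
Effective length L_e = K·L = 1 × 4.96 = 4.960 m
P_cr = π²EI / L_e² = π² × 201×10⁹ × 1.300×10^-5 / 4.960² = 1.048×10^6 N
Factor of safety n = P_cr / P = 1047.9 / 774 = 1.35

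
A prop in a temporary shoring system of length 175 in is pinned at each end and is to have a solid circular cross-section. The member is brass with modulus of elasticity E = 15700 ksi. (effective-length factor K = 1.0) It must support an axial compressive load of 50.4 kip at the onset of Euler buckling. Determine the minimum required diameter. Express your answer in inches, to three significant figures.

L_e = K·L = 1 × 175 = 175.0 in
Required I = P_cr·L_e²/(π²E) = 5.040×10^4 × 175.0² / (π² × 1.57×10^7) = 9.961 in⁴
Solid circle: I = πd⁴/64  ⇒  d = (64I/π)^(1/4) = (64×9.961/π)^(1/4) = 3.77 in

d ≈ 3.77 in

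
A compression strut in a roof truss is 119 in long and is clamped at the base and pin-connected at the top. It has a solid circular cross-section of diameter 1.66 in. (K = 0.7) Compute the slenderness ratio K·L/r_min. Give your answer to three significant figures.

For a solid circle r = d/4 = 1.66/4 = 0.4150 in
L_e = K·L = 0.7 × 119 = 83.30 in
λ = L_e / r_min = 83.300 / 0.4150 = 201

λ ≈ 201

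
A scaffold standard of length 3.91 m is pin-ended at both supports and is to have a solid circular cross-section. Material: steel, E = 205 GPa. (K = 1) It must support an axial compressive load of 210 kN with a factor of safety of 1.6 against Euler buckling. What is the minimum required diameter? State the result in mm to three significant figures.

d ≈ 84.8 mm

Required P_cr = n·P = 1.6 × 210 = 336.0 kN
L_e = K·L = 1 × 3.91 = 3.910 m
Required I = P_cr·L_e²/(π²E) = 3.360×10^5 × 3.910² / (π² × 2.05×10^11) = 2.539×10^-6 m⁴
I_req = 2.539×10^6 mm⁴
Solid circle: I = πd⁴/64  ⇒  d = (64I/π)^(1/4) = (64×2.539×10^6/π)^(1/4) = 84.8 mm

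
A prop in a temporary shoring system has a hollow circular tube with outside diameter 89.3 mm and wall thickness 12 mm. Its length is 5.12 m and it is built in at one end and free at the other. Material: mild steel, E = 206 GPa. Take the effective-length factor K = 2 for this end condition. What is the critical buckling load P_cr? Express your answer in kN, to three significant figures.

P_cr ≈ 43.2 kN

Inner diameter d_i = 89.3 − 2×12 = 65.30 mm
I = π(d_o⁴ − d_i⁴)/64 = π(89.3⁴ − 65.30⁴)/64 = 2.229×10^6 mm⁴
I = 2.229×10^6 mm⁴ = 2.229×10^-6 m⁴
Effective length L_e = K·L = 2 × 5.12 = 10.24 m
P_cr = π²EI / L_e² = π² × 206×10⁹ × 2.229×10^-6 / 10.24² = 4.322×10^4 N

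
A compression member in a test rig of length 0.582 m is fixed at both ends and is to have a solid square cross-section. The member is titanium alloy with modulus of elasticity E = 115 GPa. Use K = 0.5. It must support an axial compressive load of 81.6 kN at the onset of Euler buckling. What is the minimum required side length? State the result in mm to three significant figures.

a ≈ 16.4 mm

L_e = K·L = 0.5 × 0.582 = 0.2910 m
Required I = P_cr·L_e²/(π²E) = 8.160×10^4 × 0.2910² / (π² × 1.15×10^11) = 6.088×10^-9 m⁴
I_req = 6.088×10^3 mm⁴
Solid square: I = a⁴/12  ⇒  a = (12I)^(1/4) = (12×6.088×10^3)^(1/4) = 16.4 mm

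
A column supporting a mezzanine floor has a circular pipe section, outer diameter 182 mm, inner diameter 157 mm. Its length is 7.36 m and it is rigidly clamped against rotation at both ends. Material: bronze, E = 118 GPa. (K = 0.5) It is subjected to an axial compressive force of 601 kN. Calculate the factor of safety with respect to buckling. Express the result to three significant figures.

d_o = 182 mm, d_i = 157 mm
I = π(d_o⁴ − d_i⁴)/64 = π(182⁴ − 157.0⁴)/64 = 2.403×10^7 mm⁴
I = 2.403×10^7 mm⁴ = 2.403×10^-5 m⁴
Effective length L_e = K·L = 0.5 × 7.36 = 3.680 m
P_cr = π²EI / L_e² = π² × 118×10⁹ × 2.403×10^-5 / 3.680² = 2.067×10^6 N
Factor of safety n = P_cr / P = 2066.9 / 601 = 3.44

n ≈ 3.44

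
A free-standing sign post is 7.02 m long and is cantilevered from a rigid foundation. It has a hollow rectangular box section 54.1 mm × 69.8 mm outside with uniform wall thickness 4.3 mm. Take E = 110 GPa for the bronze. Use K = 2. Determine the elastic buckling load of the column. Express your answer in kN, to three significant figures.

P_cr ≈ 2.43 kN

Inner dimensions: h_i = 69.8 − 2×4.3 = 61.20 mm, b_i = 54.1 − 2×4.3 = 45.50 mm
Weak-axis I_min = (h_o·b_o³ − h_i·b_i³)/12 with b_o = 54.1, b_i = 45.50 mm (shorter outer/inner sides).
I_min = (69.8×54.1³ − 61.20×45.50³)/12 = 4.406×10^5 mm⁴
I = 4.406×10^5 mm⁴ = 4.406×10^-7 m⁴
Effective length L_e = K·L = 2 × 7.02 = 14.04 m
P_cr = π²EI / L_e² = π² × 110×10⁹ × 4.406×10^-7 / 14.04² = 2.427×10^3 N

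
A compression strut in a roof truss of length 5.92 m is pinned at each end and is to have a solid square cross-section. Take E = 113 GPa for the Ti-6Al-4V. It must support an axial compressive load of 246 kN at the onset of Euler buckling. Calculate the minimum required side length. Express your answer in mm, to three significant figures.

a ≈ 98.1 mm

L_e = K·L = 1 × 5.92 = 5.920 m
Required I = P_cr·L_e²/(π²E) = 2.460×10^5 × 5.920² / (π² × 1.13×10^11) = 7.730×10^-6 m⁴
I_req = 7.730×10^6 mm⁴
Solid square: I = a⁴/12  ⇒  a = (12I)^(1/4) = (12×7.730×10^6)^(1/4) = 98.1 mm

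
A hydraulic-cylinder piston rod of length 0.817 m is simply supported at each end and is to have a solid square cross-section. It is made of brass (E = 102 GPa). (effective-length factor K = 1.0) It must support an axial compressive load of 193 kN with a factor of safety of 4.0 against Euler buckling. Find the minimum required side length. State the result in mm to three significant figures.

a ≈ 49.8 mm

Required P_cr = n·P = 4.0 × 193 = 772.0 kN
L_e = K·L = 1 × 0.817 = 0.8170 m
Required I = P_cr·L_e²/(π²E) = 7.720×10^5 × 0.8170² / (π² × 1.02×10^11) = 5.119×10^-7 m⁴
I_req = 5.119×10^5 mm⁴
Solid square: I = a⁴/12  ⇒  a = (12I)^(1/4) = (12×5.119×10^5)^(1/4) = 49.8 mm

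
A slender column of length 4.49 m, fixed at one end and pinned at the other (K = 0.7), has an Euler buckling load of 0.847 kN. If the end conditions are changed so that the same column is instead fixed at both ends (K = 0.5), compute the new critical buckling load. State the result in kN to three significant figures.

P_cr ≈ 1.66 kN

P_cr ∝ 1/K², so P_cr,new = P_cr,old × (K_old/K_new)² = 0.847 × (0.7/0.5)²
= 0.847 × 1.960 = 1.66 kN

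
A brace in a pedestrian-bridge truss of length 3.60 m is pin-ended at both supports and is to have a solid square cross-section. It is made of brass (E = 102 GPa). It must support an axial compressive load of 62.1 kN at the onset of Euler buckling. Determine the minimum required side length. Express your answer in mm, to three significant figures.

a ≈ 55.7 mm

L_e = K·L = 1 × 3.60 = 3.600 m
Required I = P_cr·L_e²/(π²E) = 6.210×10^4 × 3.600² / (π² × 1.02×10^11) = 7.995×10^-7 m⁴
I_req = 7.995×10^5 mm⁴
Solid square: I = a⁴/12  ⇒  a = (12I)^(1/4) = (12×7.995×10^5)^(1/4) = 55.7 mm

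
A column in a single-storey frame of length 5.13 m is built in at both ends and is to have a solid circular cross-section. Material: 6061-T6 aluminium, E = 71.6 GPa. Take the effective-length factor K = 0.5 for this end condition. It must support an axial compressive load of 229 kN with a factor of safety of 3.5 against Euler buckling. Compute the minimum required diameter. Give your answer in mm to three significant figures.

Required P_cr = n·P = 3.5 × 229 = 801.5 kN
L_e = K·L = 0.5 × 5.13 = 2.565 m
Required I = P_cr·L_e²/(π²E) = 8.015×10^5 × 2.565² / (π² × 7.16×10^10) = 7.462×10^-6 m⁴
I_req = 7.462×10^6 mm⁴
Solid circle: I = πd⁴/64  ⇒  d = (64I/π)^(1/4) = (64×7.462×10^6/π)^(1/4) = 111 mm

d ≈ 111 mm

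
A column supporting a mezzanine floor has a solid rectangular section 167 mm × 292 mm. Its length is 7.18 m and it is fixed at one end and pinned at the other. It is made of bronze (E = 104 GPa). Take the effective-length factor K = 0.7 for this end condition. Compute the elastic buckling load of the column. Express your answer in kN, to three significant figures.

P_cr ≈ 4610 kN

Buckling occurs about the weak axis: I_min = h·b³/12 with b = 167 mm (the shorter side).
I_min = 292×167³/12 = 1.133×10^8 mm⁴
I = 1.133×10^8 mm⁴ = 1.133×10^-4 m⁴
Effective length L_e = K·L = 0.7 × 7.18 = 5.026 m
P_cr = π²EI / L_e² = π² × 104×10⁹ × 1.133×10^-4 / 5.026² = 4.605×10^6 N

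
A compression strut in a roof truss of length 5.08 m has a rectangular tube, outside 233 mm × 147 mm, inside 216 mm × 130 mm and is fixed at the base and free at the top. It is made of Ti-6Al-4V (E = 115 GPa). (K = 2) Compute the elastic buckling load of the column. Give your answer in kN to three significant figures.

P_cr ≈ 243 kN

Weak-axis I_min = (h_o·b_o³ − h_i·b_i³)/12 with b_o = 147, b_i = 130.0 mm (shorter outer/inner sides).
I_min = (233×147³ − 216.0×130.0³)/12 = 2.213×10^7 mm⁴
I = 2.213×10^7 mm⁴ = 2.213×10^-5 m⁴
Effective length L_e = K·L = 2 × 5.08 = 10.16 m
P_cr = π²EI / L_e² = π² × 115×10⁹ × 2.213×10^-5 / 10.16² = 2.433×10^5 N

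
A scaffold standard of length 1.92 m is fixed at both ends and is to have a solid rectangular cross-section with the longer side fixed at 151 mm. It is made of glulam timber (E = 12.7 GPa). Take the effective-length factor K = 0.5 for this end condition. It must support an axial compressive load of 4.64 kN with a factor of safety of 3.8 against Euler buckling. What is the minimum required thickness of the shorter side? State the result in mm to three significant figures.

Required P_cr = n·P = 3.8 × 4.64 = 17.63 kN
L_e = K·L = 0.5 × 1.92 = 0.9600 m
Required I = P_cr·L_e²/(π²E) = 1.763×10^4 × 0.9600² / (π² × 1.27×10^10) = 1.296×10^-7 m⁴
I_req = 1.296×10^5 mm⁴
Rectangle, weak axis: I_min = h·b³/12 with h = 151 mm fixed  ⇒  b = (12I/h)^(1/3) = 21.8 mm

b ≈ 21.8 mm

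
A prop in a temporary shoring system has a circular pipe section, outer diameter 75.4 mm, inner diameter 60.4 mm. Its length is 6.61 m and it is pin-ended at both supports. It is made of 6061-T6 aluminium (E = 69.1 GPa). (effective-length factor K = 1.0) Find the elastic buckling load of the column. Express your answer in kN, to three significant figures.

P_cr ≈ 14.6 kN

d_o = 75.4 mm, d_i = 60.4 mm
I = π(d_o⁴ − d_i⁴)/64 = π(75.4⁴ − 60.40⁴)/64 = 9.332×10^5 mm⁴
I = 9.332×10^5 mm⁴ = 9.332×10^-7 m⁴
Effective length L_e = K·L = 1 × 6.61 = 6.610 m
P_cr = π²EI / L_e² = π² × 69.1×10⁹ × 9.332×10^-7 / 6.610² = 1.457×10^4 N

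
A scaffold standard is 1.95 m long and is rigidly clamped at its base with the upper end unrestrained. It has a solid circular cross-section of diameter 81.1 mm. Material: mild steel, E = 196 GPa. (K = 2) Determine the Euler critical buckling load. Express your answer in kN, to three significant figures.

P_cr ≈ 270 kN

I = πd⁴/64 = π×81.1⁴/64 = 2.124×10^6 mm⁴
I = 2.124×10^6 mm⁴ = 2.124×10^-6 m⁴
Effective length L_e = K·L = 2 × 1.95 = 3.900 m
P_cr = π²EI / L_e² = π² × 196×10⁹ × 2.124×10^-6 / 3.900² = 2.701×10^5 N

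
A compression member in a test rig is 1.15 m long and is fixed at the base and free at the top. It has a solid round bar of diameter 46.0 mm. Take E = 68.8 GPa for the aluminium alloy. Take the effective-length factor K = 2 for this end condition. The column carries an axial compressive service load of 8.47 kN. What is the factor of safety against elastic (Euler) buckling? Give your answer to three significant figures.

n ≈ 3.33

I = πd⁴/64 = π×46.0⁴/64 = 2.198×10^5 mm⁴
I = 2.198×10^5 mm⁴ = 2.198×10^-7 m⁴
Effective length L_e = K·L = 2 × 1.15 = 2.300 m
P_cr = π²EI / L_e² = π² × 68.8×10⁹ × 2.198×10^-7 / 2.300² = 2.821×10^4 N
Factor of safety n = P_cr / P = 28.212 / 8.47 = 3.33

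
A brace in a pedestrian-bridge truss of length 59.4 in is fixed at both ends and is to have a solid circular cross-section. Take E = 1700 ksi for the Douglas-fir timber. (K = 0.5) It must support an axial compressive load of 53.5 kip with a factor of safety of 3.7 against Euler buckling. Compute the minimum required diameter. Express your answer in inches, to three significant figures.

Required P_cr = n·P = 3.7 × 53.5 = 198.0 kip
L_e = K·L = 0.5 × 59.4 = 29.70 in
Required I = P_cr·L_e²/(π²E) = 1.980×10^5 × 29.70² / (π² × 1.70×10^6) = 10.41 in⁴
Solid circle: I = πd⁴/64  ⇒  d = (64I/π)^(1/4) = (64×10.41/π)^(1/4) = 3.82 in

d ≈ 3.82 in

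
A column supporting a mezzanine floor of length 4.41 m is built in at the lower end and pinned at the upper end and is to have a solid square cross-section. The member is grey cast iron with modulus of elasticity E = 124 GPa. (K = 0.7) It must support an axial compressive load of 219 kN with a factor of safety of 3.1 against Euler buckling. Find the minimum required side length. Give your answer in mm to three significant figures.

Required P_cr = n·P = 3.1 × 219 = 678.9 kN
L_e = K·L = 0.7 × 4.41 = 3.087 m
Required I = P_cr·L_e²/(π²E) = 6.789×10^5 × 3.087² / (π² × 1.24×10^11) = 5.286×10^-6 m⁴
I_req = 5.286×10^6 mm⁴
Solid square: I = a⁴/12  ⇒  a = (12I)^(1/4) = (12×5.286×10^6)^(1/4) = 89.2 mm

a ≈ 89.2 mm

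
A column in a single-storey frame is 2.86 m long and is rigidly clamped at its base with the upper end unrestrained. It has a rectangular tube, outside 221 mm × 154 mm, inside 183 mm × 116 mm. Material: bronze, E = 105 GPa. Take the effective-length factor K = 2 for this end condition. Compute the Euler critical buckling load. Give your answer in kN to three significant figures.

P_cr ≈ 1380 kN

Weak-axis I_min = (h_o·b_o³ − h_i·b_i³)/12 with b_o = 154, b_i = 116.0 mm (shorter outer/inner sides).
I_min = (221×154³ − 183.0×116.0³)/12 = 4.346×10^7 mm⁴
I = 4.346×10^7 mm⁴ = 4.346×10^-5 m⁴
Effective length L_e = K·L = 2 × 2.86 = 5.720 m
P_cr = π²EI / L_e² = π² × 105×10⁹ × 4.346×10^-5 / 5.720² = 1.376×10^6 N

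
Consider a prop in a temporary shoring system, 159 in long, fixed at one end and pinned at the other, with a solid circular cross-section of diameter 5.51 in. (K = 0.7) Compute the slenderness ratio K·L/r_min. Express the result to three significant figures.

I = πd⁴/64 = π×5.51⁴/64 = 45.25 in⁴
A = 23.84 in²;  r_min = √(I/A) = √(45.25/23.84) = 1.378 in
L_e = K·L = 0.7 × 159 = 111.3 in
λ = L_e / r_min = 111.30 / 1.378 = 80.8

λ ≈ 80.8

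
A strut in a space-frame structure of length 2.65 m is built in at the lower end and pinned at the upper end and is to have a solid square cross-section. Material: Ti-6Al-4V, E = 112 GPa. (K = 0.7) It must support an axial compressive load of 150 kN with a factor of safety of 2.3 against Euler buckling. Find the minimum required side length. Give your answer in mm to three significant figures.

a ≈ 59.9 mm

Required P_cr = n·P = 2.3 × 150 = 345.0 kN
L_e = K·L = 0.7 × 2.65 = 1.855 m
Required I = P_cr·L_e²/(π²E) = 3.450×10^5 × 1.855² / (π² × 1.12×10^11) = 1.074×10^-6 m⁴
I_req = 1.074×10^6 mm⁴
Solid square: I = a⁴/12  ⇒  a = (12I)^(1/4) = (12×1.074×10^6)^(1/4) = 59.9 mm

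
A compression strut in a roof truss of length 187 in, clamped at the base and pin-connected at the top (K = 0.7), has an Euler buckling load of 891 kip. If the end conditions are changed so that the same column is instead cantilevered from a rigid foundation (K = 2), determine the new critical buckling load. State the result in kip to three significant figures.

P_cr ∝ 1/K², so P_cr,new = P_cr,old × (K_old/K_new)² = 891 × (0.7/2)²
= 891 × 0.1225 = 109 kip

P_cr ≈ 109 kip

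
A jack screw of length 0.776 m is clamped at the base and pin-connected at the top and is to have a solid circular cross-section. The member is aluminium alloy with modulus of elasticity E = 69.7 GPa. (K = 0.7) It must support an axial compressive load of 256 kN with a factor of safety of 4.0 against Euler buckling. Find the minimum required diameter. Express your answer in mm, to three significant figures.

d ≈ 54.7 mm

Required P_cr = n·P = 4.0 × 256 = 1024 kN
L_e = K·L = 0.7 × 0.776 = 0.5432 m
Required I = P_cr·L_e²/(π²E) = 1.024×10^6 × 0.5432² / (π² × 6.97×10^10) = 4.392×10^-7 m⁴
I_req = 4.392×10^5 mm⁴
Solid circle: I = πd⁴/64  ⇒  d = (64I/π)^(1/4) = (64×4.392×10^5/π)^(1/4) = 54.7 mm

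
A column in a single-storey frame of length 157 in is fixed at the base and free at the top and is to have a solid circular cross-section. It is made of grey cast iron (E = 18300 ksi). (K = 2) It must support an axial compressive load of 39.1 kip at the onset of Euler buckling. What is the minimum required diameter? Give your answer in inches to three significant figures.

d ≈ 4.57 in

L_e = K·L = 2 × 157 = 314.0 in
Required I = P_cr·L_e²/(π²E) = 3.910×10^4 × 314.0² / (π² × 1.83×10^7) = 21.34 in⁴
Solid circle: I = πd⁴/64  ⇒  d = (64I/π)^(1/4) = (64×21.34/π)^(1/4) = 4.57 in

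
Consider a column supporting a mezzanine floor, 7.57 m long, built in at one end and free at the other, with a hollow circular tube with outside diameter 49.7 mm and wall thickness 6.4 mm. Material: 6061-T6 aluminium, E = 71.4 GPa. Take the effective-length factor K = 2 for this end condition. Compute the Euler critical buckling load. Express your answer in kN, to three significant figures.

P_cr ≈ 0.641 kN

Inner diameter d_i = 49.7 − 2×6.4 = 36.90 mm
I = π(d_o⁴ − d_i⁴)/64 = π(49.7⁴ − 36.90⁴)/64 = 2.085×10^5 mm⁴
I = 2.085×10^5 mm⁴ = 2.085×10^-7 m⁴
Effective length L_e = K·L = 2 × 7.57 = 15.14 m
P_cr = π²EI / L_e² = π² × 71.4×10⁹ × 2.085×10^-7 / 15.14² = 641.0 N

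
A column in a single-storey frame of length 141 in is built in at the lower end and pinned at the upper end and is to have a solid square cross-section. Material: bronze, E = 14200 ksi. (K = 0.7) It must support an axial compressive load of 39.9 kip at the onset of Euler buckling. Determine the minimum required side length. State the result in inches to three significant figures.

L_e = K·L = 0.7 × 141 = 98.70 in
Required I = P_cr·L_e²/(π²E) = 3.990×10^4 × 98.70² / (π² × 1.42×10^7) = 2.773 in⁴
Solid square: I = a⁴/12  ⇒  a = (12I)^(1/4) = (12×2.773)^(1/4) = 2.40 in

a ≈ 2.40 in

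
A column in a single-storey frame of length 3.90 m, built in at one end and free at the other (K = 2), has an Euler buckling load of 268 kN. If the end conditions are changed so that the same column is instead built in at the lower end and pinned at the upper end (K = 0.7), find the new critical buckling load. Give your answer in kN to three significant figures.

P_cr ∝ 1/K², so P_cr,new = P_cr,old × (K_old/K_new)² = 268 × (2/0.7)²
= 268 × 8.163 = 2190 kN

P_cr ≈ 2190 kN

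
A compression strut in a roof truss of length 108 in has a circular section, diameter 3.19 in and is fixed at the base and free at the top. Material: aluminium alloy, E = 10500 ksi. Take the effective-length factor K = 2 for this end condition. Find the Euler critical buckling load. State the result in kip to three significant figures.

I = πd⁴/64 = π×3.19⁴/64 = 5.083 in⁴
Effective length L_e = K·L = 2 × 108 = 216.0 in
P_cr = π²EI / L_e² = π² × 10500×10³ × 5.083 / 216.0² = 1.129×10^4 lb

P_cr ≈ 11.3 kip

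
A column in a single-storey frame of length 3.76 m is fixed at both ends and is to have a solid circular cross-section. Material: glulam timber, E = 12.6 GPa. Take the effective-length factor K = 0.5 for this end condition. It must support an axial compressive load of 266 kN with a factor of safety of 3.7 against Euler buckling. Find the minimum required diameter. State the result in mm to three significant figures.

d ≈ 155 mm

Required P_cr = n·P = 3.7 × 266 = 984.2 kN
L_e = K·L = 0.5 × 3.76 = 1.880 m
Required I = P_cr·L_e²/(π²E) = 9.842×10^5 × 1.880² / (π² × 1.26×10^10) = 2.797×10^-5 m⁴
I_req = 2.797×10^7 mm⁴
Solid circle: I = πd⁴/64  ⇒  d = (64I/π)^(1/4) = (64×2.797×10^7/π)^(1/4) = 155 mm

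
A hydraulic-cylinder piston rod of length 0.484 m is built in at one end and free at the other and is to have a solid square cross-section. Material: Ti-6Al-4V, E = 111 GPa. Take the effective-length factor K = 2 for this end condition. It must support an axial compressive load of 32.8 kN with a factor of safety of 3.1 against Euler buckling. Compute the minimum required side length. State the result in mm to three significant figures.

Required P_cr = n·P = 3.1 × 32.8 = 101.7 kN
L_e = K·L = 2 × 0.484 = 0.9680 m
Required I = P_cr·L_e²/(π²E) = 1.017×10^5 × 0.9680² / (π² × 1.11×10^11) = 8.697×10^-8 m⁴
I_req = 8.697×10^4 mm⁴
Solid square: I = a⁴/12  ⇒  a = (12I)^(1/4) = (12×8.697×10^4)^(1/4) = 32.0 mm

a ≈ 32.0 mm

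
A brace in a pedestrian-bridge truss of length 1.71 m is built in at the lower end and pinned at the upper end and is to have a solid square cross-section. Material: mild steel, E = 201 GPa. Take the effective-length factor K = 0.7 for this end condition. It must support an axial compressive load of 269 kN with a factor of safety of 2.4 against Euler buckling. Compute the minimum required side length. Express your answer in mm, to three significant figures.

Required P_cr = n·P = 2.4 × 269 = 645.6 kN
L_e = K·L = 0.7 × 1.71 = 1.197 m
Required I = P_cr·L_e²/(π²E) = 6.456×10^5 × 1.197² / (π² × 2.01×10^11) = 4.663×10^-7 m⁴
I_req = 4.663×10^5 mm⁴
Solid square: I = a⁴/12  ⇒  a = (12I)^(1/4) = (12×4.663×10^5)^(1/4) = 48.6 mm

a ≈ 48.6 mm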